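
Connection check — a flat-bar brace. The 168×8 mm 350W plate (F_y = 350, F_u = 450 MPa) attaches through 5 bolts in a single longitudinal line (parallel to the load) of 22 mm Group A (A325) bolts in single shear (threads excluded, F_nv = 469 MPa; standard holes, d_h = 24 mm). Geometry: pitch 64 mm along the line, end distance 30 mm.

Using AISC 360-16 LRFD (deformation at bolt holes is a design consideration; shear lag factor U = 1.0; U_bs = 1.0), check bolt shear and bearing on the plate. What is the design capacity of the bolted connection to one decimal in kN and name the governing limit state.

Bolt shear: A_b = π(22)²/4 = 380.13 mm². φR_n = 0.75 × 469 × 380.13 × 5 × 1 = 668.6 kN.
Bearing (8 mm plate, F_u = 450 MPa): end bolts L_c = 30 − 24/2 = 18, R_n = min(1.2×18×8×450, 2.4×22×8×450) = 77.76 kN/bolt; interior L_c = 64 − 24 = 40, R_n = 172.8 kN/bolt. φR_n = 0.75 × (1×77.76 + 4×172.8) = 576.7 kN.
Governing: min(668.6, 576.7) = 576.7 kN → bearing.

576.7 kN (bearing governs)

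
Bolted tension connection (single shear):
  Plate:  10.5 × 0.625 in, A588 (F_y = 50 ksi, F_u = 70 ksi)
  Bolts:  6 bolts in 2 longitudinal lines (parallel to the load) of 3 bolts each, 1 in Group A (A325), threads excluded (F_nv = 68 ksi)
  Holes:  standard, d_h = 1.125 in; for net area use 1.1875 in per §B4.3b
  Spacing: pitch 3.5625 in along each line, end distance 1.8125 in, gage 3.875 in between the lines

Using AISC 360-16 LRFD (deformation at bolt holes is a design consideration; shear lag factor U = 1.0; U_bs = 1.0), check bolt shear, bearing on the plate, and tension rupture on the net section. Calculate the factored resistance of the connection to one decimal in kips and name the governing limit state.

Bolt shear: A_b = π(1)²/4 = 0.7854 in². φR_n = 0.75 × 68 × 0.7854 × 6 × 1 = 240.3 kips.
Bearing (0.625 in plate, F_u = 70 ksi): end bolts L_c = 1.8125 − 1.125/2 = 1.25, R_n = min(1.2×1.25×0.625×70, 2.4×1×0.625×70) = 65.625 kips/bolt; interior L_c = 3.5625 − 1.125 = 2.4375, R_n = 105 kips/bolt. φR_n = 0.75 × (2×65.625 + 4×105) = 413.4 kips.
Tension rupture (net): A_n = (10.5 − 2×1.1875)×0.625 = 5.0781 in² (U = 1.0, A_e = A_n). φR_n = 0.75 × 70 × 5.0781 = 266.6 kips.
Governing: min(240.3, 413.4, 266.6) = 240.3 kips → bolt shear.

240.3 kips (bolt shear governs)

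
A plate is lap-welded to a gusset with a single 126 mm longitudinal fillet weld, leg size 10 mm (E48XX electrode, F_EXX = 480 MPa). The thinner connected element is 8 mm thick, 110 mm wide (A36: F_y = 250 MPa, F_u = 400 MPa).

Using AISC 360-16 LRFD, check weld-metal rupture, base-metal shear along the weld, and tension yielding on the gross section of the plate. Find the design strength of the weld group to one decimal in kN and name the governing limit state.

Weld metal: throat = 0.707×10 = 7.07 mm, L = 126 mm. φR_n = 0.75 × 0.6 × 480 × 7.07 × 126 = 192.4 kN.
Base metal shear (8 mm plate): yield φR_n = 1.0×0.6×250×8×126 = 151.2 kN; rupture φR_n = 0.75×0.6×400×8×126 = 181.4 kN; take 151.2 kN (yield).
Tension yield (gross): A_g = 110×8 = 880 mm². φR_n = 0.90 × 250 × 880 = 198.0 kN.
Governing: min(192.4, 151.2, 198.0) = 151.2 kN → base-metal shear.

151.2 kN (base-metal shear governs)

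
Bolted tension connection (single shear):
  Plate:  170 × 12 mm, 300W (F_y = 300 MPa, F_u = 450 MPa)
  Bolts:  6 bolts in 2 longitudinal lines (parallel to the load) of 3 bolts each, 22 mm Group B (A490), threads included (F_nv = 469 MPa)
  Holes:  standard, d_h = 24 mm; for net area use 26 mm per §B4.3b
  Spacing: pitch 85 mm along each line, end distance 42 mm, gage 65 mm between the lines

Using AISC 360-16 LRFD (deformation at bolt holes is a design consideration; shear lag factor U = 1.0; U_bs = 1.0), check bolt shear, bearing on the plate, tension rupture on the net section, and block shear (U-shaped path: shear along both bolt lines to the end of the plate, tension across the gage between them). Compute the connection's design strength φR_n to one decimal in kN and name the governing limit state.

Bolt shear: A_b = π(22)²/4 = 380.13 mm². φR_n = 0.75 × 469 × 380.13 × 6 × 1 = 802.3 kN.
Bearing (12 mm plate, F_u = 450 MPa): end bolts L_c = 42 − 24/2 = 30, R_n = min(1.2×30×12×450, 2.4×22×12×450) = 194.4 kN/bolt; interior L_c = 85 − 24 = 61, R_n = 285.12 kN/bolt. φR_n = 0.75 × (2×194.4 + 4×285.12) = 1147.0 kN.
Tension rupture (net): A_n = (170 − 2×26)×12 = 1416 mm² (U = 1.0, A_e = A_n). φR_n = 0.75 × 450 × 1416 = 477.9 kN.
Block shear: shear path 2×[42+2×85] = 2×212 mm, A_gv = 5088, A_nv = 2×(212 − 2.5×26)×12 = 3528 mm²; tension across gage: (65 − 1×26)×12 = 468 mm². R_n = min(0.6×450×3528, 0.6×300×5088) + 1.0×450×468 = min(952.56, 915.84) + 210.6 = 1126.4 kN. φR_n = 0.75 × 1126.4 = 844.8 kN.
Governing: min(802.3, 1147.0, 477.9, 844.8) = 477.9 kN → net-section rupture.

477.9 kN (net-section rupture governs)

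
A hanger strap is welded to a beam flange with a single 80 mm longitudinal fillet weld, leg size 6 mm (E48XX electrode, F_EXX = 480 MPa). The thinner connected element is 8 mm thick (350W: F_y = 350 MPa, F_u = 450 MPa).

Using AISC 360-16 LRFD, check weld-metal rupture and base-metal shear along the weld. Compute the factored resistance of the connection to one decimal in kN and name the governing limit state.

73.3 kN (weld metal governs)

Weld metal: throat = 0.707×6 = 4.242 mm, L = 80 mm. φR_n = 0.75 × 0.6 × 480 × 4.242 × 80 = 73.3 kN.
Base metal shear (8 mm plate): yield φR_n = 1.0×0.6×350×8×80 = 134.4 kN; rupture φR_n = 0.75×0.6×450×8×80 = 129.6 kN; take 129.6 kN (rupture).
Governing: min(73.3, 129.6) = 73.3 kN → weld metal.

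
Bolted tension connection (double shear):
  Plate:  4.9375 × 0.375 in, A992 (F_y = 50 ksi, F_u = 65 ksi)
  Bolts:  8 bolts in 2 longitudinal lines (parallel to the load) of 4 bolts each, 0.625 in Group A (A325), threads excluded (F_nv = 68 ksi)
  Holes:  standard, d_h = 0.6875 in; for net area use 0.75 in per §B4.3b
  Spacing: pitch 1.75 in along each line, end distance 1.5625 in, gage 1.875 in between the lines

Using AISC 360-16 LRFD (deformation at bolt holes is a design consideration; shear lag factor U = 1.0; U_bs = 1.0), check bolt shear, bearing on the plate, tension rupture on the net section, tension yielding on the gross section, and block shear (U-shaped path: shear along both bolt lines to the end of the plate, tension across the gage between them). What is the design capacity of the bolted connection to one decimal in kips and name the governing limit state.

Bolt shear: A_b = π(0.625)²/4 = 0.3068 in². φR_n = 0.75 × 68 × 0.3068 × 8 × 2 = 250.3 kips.
Bearing (0.375 in plate, F_u = 65 ksi): end bolts L_c = 1.5625 − 0.6875/2 = 1.21875, R_n = min(1.2×1.21875×0.375×65, 2.4×0.625×0.375×65) = 35.648 kips/bolt; interior L_c = 1.75 − 0.6875 = 1.0625, R_n = 31.078 kips/bolt. φR_n = 0.75 × (2×35.648 + 6×31.078) = 193.3 kips.
Tension rupture (net): A_n = (4.9375 − 2×0.75)×0.375 = 1.2891 in² (U = 1.0, A_e = A_n). φR_n = 0.75 × 65 × 1.2891 = 62.8 kips.
Tension yield (gross): A_g = 4.9375×0.375 = 1.8516 in². φR_n = 0.90 × 50 × 1.8516 = 83.3 kips.
Block shear: shear path 2×[1.5625+3×1.75] = 2×6.8125 in, A_gv = 5.1094, A_nv = 2×(6.8125 − 3.5×0.75)×0.375 = 3.1406 in²; tension across gage: (1.875 − 1×0.75)×0.375 = 0.42188 in². R_n = min(0.6×65×3.1406, 0.6×50×5.1094) + 1.0×65×0.42188 = min(122.48, 153.28) + 27.422 = 149.9 kips. φR_n = 0.75 × 149.9 = 112.4 kips.
Governing: min(250.3, 193.3, 62.8, 83.3, 112.4) = 62.8 kips → net-section rupture.

62.8 kips (net-section rupture governs)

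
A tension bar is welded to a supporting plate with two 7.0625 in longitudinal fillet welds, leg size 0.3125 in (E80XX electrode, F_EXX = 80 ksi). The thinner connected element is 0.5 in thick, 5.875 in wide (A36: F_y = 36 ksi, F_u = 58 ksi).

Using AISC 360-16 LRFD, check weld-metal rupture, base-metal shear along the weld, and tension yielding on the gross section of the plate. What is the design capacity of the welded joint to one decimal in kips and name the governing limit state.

Weld metal: throat = 0.707×0.3125 = 0.22094 in, L = 2×7.0625 = 14.125 in. φR_n = 0.75 × 0.6 × 80 × 0.22094 × 14.125 = 112.3 kips.
Base metal shear (0.5 in plate): yield φR_n = 1.0×0.6×36×0.5×14.125 = 152.6 kips; rupture φR_n = 0.75×0.6×58×0.5×14.125 = 184.3 kips; take 152.6 kips (yield).
Tension yield (gross): A_g = 5.875×0.5 = 2.9375 in². φR_n = 0.90 × 36 × 2.9375 = 95.2 kips.
Governing: min(112.3, 152.6, 95.2) = 95.2 kips → gross-section yield.

95.2 kips (gross-section yield governs)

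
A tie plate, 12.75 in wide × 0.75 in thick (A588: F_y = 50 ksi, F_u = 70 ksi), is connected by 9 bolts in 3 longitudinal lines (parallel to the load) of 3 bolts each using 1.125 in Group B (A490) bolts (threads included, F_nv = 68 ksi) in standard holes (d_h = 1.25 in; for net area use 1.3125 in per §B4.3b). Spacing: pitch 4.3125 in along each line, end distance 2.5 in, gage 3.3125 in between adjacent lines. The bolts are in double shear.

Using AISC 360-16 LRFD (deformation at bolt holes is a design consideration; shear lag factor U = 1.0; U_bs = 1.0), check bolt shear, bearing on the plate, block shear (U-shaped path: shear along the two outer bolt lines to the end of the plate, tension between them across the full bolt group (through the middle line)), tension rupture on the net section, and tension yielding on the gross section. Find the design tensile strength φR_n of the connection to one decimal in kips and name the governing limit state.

347.0 kips (net-section rupture governs)

Bolt shear: A_b = π(1.125)²/4 = 0.99402 in². φR_n = 0.75 × 68 × 0.99402 × 9 × 2 = 912.5 kips.
Bearing (0.75 in plate, F_u = 70 ksi): end bolts L_c = 2.5 − 1.25/2 = 1.875, R_n = min(1.2×1.875×0.75×70, 2.4×1.125×0.75×70) = 118.13 kips/bolt; interior L_c = 4.3125 − 1.25 = 3.0625, R_n = 141.75 kips/bolt. φR_n = 0.75 × (3×118.13 + 6×141.75) = 903.7 kips.
Block shear: shear path 2×[2.5+2×4.3125] = 2×11.125 in, A_gv = 16.688, A_nv = 2×(11.125 − 2.5×1.3125)×0.75 = 11.766 in²; tension across gage: (6.625 − 2×1.3125)×0.75 = 3 in². R_n = min(0.6×70×11.766, 0.6×50×16.688) + 1.0×70×3 = min(494.17, 500.64) + 210 = 704.17 kips. φR_n = 0.75 × 704.17 = 528.1 kips.
Tension rupture (net): A_n = (12.75 − 3×1.3125)×0.75 = 6.6094 in² (U = 1.0, A_e = A_n). φR_n = 0.75 × 70 × 6.6094 = 347.0 kips.
Tension yield (gross): A_g = 12.75×0.75 = 9.5625 in². φR_n = 0.90 × 50 × 9.5625 = 430.3 kips.
Governing: min(912.5, 903.7, 528.1, 347.0, 430.3) = 347.0 kips → net-section rupture.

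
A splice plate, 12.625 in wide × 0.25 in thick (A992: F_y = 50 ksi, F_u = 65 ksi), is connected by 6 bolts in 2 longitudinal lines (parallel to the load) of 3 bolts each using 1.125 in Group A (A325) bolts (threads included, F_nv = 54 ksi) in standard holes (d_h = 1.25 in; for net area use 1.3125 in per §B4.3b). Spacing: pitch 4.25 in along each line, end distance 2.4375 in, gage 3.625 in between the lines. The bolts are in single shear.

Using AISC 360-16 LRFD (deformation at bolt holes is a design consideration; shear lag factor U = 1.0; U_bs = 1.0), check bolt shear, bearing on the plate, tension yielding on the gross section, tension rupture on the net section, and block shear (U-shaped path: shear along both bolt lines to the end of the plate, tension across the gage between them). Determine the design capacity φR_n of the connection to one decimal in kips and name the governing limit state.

Bolt shear: A_b = π(1.125)²/4 = 0.99402 in². φR_n = 0.75 × 54 × 0.99402 × 6 × 1 = 241.5 kips.
Bearing (0.25 in plate, F_u = 65 ksi): end bolts L_c = 2.4375 − 1.25/2 = 1.8125, R_n = min(1.2×1.8125×0.25×65, 2.4×1.125×0.25×65) = 35.344 kips/bolt; interior L_c = 4.25 − 1.25 = 3, R_n = 43.875 kips/bolt. φR_n = 0.75 × (2×35.344 + 4×43.875) = 184.6 kips.
Tension yield (gross): A_g = 12.625×0.25 = 3.1563 in². φR_n = 0.90 × 50 × 3.1563 = 142.0 kips.
Tension rupture (net): A_n = (12.625 − 2×1.3125)×0.25 = 2.5 in² (U = 1.0, A_e = A_n). φR_n = 0.75 × 65 × 2.5 = 121.9 kips.
Block shear: shear path 2×[2.4375+2×4.25] = 2×10.9375 in, A_gv = 5.4688, A_nv = 2×(10.9375 − 2.5×1.3125)×0.25 = 3.8281 in²; tension across gage: (3.625 − 1×1.3125)×0.25 = 0.57813 in². R_n = min(0.6×65×3.8281, 0.6×50×5.4688) + 1.0×65×0.57813 = min(149.3, 164.06) + 37.578 = 186.88 kips. φR_n = 0.75 × 186.88 = 140.2 kips.
Governing: min(241.5, 184.6, 142.0, 121.9, 140.2) = 121.9 kips → net-section rupture.

121.9 kips (net-section rupture governs)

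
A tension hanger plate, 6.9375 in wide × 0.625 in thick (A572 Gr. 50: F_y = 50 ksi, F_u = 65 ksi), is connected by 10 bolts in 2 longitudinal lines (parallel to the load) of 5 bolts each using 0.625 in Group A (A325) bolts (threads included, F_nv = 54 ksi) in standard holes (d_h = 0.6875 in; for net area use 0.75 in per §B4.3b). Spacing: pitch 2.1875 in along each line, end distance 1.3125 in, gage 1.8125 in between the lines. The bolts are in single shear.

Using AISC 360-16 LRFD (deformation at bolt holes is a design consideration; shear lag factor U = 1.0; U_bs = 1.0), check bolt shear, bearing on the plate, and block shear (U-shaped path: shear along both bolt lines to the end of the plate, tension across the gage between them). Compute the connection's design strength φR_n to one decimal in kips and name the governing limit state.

Bolt shear: A_b = π(0.625)²/4 = 0.3068 in². φR_n = 0.75 × 54 × 0.3068 × 10 × 1 = 124.3 kips.
Bearing (0.625 in plate, F_u = 65 ksi): end bolts L_c = 1.3125 − 0.6875/2 = 0.96875, R_n = min(1.2×0.96875×0.625×65, 2.4×0.625×0.625×65) = 47.227 kips/bolt; interior L_c = 2.1875 − 0.6875 = 1.5, R_n = 60.938 kips/bolt. φR_n = 0.75 × (2×47.227 + 8×60.938) = 436.5 kips.
Block shear: shear path 2×[1.3125+4×2.1875] = 2×10.0625 in, A_gv = 12.578, A_nv = 2×(10.0625 − 4.5×0.75)×0.625 = 8.3594 in²; tension across gage: (1.8125 − 1×0.75)×0.625 = 0.66406 in². R_n = min(0.6×65×8.3594, 0.6×50×12.578) + 1.0×65×0.66406 = min(326.02, 377.34) + 43.164 = 369.18 kips. φR_n = 0.75 × 369.18 = 276.9 kips.
Governing: min(124.3, 436.5, 276.9) = 124.3 kips → bolt shear.

124.3 kips (bolt shear governs)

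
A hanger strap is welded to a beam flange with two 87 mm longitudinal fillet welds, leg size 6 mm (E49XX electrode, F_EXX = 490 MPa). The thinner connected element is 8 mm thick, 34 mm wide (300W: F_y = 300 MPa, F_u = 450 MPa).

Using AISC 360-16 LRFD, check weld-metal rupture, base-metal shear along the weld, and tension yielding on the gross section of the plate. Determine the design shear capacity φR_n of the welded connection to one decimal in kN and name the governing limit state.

73.4 kN (gross-section yield governs)

Weld metal: throat = 0.707×6 = 4.242 mm, L = 2×87 = 174 mm. φR_n = 0.75 × 0.6 × 490 × 4.242 × 174 = 162.8 kN.
Base metal shear (8 mm plate): yield φR_n = 1.0×0.6×300×8×174 = 250.6 kN; rupture φR_n = 0.75×0.6×450×8×174 = 281.9 kN; take 250.6 kN (yield).
Tension yield (gross): A_g = 34×8 = 272 mm². φR_n = 0.90 × 300 × 272 = 73.4 kN.
Governing: min(162.8, 250.6, 73.4) = 73.4 kN → gross-section yield.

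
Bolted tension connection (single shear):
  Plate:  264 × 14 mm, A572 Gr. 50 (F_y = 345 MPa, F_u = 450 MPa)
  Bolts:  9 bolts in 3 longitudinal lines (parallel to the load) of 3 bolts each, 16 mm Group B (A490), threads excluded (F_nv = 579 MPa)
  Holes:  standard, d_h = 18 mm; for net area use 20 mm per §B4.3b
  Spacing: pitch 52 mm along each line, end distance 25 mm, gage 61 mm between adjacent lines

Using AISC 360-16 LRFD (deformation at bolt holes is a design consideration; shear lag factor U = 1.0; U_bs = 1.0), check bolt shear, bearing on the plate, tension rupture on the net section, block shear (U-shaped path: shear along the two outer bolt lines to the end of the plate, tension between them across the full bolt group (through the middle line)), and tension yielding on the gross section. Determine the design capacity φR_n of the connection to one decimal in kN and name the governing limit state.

785.8 kN (bolt shear governs)

Bolt shear: A_b = π(16)²/4 = 201.06 mm². φR_n = 0.75 × 579 × 201.06 × 9 × 1 = 785.8 kN.
Bearing (14 mm plate, F_u = 450 MPa): end bolts L_c = 25 − 18/2 = 16, R_n = min(1.2×16×14×450, 2.4×16×14×450) = 120.96 kN/bolt; interior L_c = 52 − 18 = 34, R_n = 241.92 kN/bolt. φR_n = 0.75 × (3×120.96 + 6×241.92) = 1360.8 kN.
Tension rupture (net): A_n = (264 − 3×20)×14 = 2856 mm² (U = 1.0, A_e = A_n). φR_n = 0.75 × 450 × 2856 = 963.9 kN.
Block shear: shear path 2×[25+2×52] = 2×129 mm, A_gv = 3612, A_nv = 2×(129 − 2.5×20)×14 = 2212 mm²; tension across gage: (122 − 2×20)×14 = 1148 mm². R_n = min(0.6×450×2212, 0.6×345×3612) + 1.0×450×1148 = min(597.24, 747.68) + 516.6 = 1113.8 kN. φR_n = 0.75 × 1113.8 = 835.4 kN.
Tension yield (gross): A_g = 264×14 = 3696 mm². φR_n = 0.90 × 345 × 3696 = 1147.6 kN.
Governing: min(785.8, 1360.8, 963.9, 835.4, 1147.6) = 785.8 kN → bolt shear.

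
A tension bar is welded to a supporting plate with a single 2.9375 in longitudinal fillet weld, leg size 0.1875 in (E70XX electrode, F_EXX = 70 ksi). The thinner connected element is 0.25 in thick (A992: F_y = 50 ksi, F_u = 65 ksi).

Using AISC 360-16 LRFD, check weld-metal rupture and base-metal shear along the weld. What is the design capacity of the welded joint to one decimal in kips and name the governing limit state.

12.3 kips (weld metal governs)

Weld metal: throat = 0.707×0.1875 = 0.13256 in, L = 2.9375 in. φR_n = 0.75 × 0.6 × 70 × 0.13256 × 2.9375 = 12.3 kips.
Base metal shear (0.25 in plate): yield φR_n = 1.0×0.6×50×0.25×2.9375 = 22.0 kips; rupture φR_n = 0.75×0.6×65×0.25×2.9375 = 21.5 kips; take 21.5 kips (rupture).
Governing: min(12.3, 21.5) = 12.3 kips → weld metal.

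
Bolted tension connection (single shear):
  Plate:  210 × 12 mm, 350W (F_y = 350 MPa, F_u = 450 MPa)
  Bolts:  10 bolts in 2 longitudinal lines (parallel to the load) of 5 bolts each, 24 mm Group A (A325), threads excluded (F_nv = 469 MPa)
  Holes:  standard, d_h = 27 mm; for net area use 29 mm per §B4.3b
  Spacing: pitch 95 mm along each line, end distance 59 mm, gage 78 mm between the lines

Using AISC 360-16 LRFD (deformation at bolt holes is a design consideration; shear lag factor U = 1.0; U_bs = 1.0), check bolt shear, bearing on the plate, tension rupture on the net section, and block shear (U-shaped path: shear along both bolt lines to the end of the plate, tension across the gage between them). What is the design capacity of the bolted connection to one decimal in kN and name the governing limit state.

615.6 kN (net-section rupture governs)

Bolt shear: A_b = π(24)²/4 = 452.39 mm². φR_n = 0.75 × 469 × 452.39 × 10 × 1 = 1591.3 kN.
Bearing (12 mm plate, F_u = 450 MPa): end bolts L_c = 59 − 27/2 = 45.5, R_n = min(1.2×45.5×12×450, 2.4×24×12×450) = 294.84 kN/bolt; interior L_c = 95 − 27 = 68, R_n = 311.04 kN/bolt. φR_n = 0.75 × (2×294.84 + 8×311.04) = 2308.5 kN.
Tension rupture (net): A_n = (210 − 2×29)×12 = 1824 mm² (U = 1.0, A_e = A_n). φR_n = 0.75 × 450 × 1824 = 615.6 kN.
Block shear: shear path 2×[59+4×95] = 2×439 mm, A_gv = 10536, A_nv = 2×(439 − 4.5×29)×12 = 7404 mm²; tension across gage: (78 − 1×29)×12 = 588 mm². R_n = min(0.6×450×7404, 0.6×350×10536) + 1.0×450×588 = min(1999.1, 2212.6) + 264.6 = 2263.7 kN. φR_n = 0.75 × 2263.7 = 1697.8 kN.
Governing: min(1591.3, 2308.5, 615.6, 1697.8) = 615.6 kN → net-section rupture.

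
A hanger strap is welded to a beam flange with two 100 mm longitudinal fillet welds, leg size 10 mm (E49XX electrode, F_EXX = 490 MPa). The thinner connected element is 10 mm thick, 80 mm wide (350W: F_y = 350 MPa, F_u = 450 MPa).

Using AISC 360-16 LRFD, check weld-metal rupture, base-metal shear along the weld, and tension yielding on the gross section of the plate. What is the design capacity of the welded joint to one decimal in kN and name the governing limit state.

Weld metal: throat = 0.707×10 = 7.07 mm, L = 2×100 = 200 mm. φR_n = 0.75 × 0.6 × 490 × 7.07 × 200 = 311.8 kN.
Base metal shear (10 mm plate): yield φR_n = 1.0×0.6×350×10×200 = 420.0 kN; rupture φR_n = 0.75×0.6×450×10×200 = 405.0 kN; take 405.0 kN (rupture).
Tension yield (gross): A_g = 80×10 = 800 mm². φR_n = 0.90 × 350 × 800 = 252.0 kN.
Governing: min(311.8, 405.0, 252.0) = 252.0 kN → gross-section yield.

252.0 kN (gross-section yield governs)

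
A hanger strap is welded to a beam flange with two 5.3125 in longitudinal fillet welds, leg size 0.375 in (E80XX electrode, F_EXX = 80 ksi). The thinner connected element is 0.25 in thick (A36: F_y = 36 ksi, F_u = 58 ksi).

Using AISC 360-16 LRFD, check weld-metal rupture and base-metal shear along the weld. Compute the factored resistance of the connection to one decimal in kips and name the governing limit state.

Weld metal: throat = 0.707×0.375 = 0.26513 in, L = 2×5.3125 = 10.625 in. φR_n = 0.75 × 0.6 × 80 × 0.26513 × 10.625 = 101.4 kips.
Base metal shear (0.25 in plate): yield φR_n = 1.0×0.6×36×0.25×10.625 = 57.4 kips; rupture φR_n = 0.75×0.6×58×0.25×10.625 = 69.3 kips; take 57.4 kips (yield).
Governing: min(101.4, 57.4) = 57.4 kips → base-metal shear.

57.4 kips (base-metal shear governs)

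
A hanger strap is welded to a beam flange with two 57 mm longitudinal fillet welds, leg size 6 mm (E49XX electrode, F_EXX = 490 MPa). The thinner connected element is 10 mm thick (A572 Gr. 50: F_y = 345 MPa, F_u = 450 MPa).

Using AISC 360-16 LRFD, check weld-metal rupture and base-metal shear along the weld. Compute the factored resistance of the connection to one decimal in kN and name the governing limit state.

106.6 kN (weld metal governs)

Weld metal: throat = 0.707×6 = 4.242 mm, L = 2×57 = 114 mm. φR_n = 0.75 × 0.6 × 490 × 4.242 × 114 = 106.6 kN.
Base metal shear (10 mm plate): yield φR_n = 1.0×0.6×345×10×114 = 236.0 kN; rupture φR_n = 0.75×0.6×450×10×114 = 230.9 kN; take 230.9 kN (rupture).
Governing: min(106.6, 230.9) = 106.6 kN → weld metal.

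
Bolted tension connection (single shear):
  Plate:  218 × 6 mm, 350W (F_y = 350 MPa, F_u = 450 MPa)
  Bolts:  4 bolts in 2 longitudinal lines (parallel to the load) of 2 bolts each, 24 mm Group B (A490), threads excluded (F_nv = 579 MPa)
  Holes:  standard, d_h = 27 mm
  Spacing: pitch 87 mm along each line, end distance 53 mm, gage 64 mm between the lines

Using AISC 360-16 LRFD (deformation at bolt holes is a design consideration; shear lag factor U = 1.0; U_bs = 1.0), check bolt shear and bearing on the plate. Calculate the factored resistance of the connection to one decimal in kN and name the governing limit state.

Bolt shear: A_b = π(24)²/4 = 452.39 mm². φR_n = 0.75 × 579 × 452.39 × 4 × 1 = 785.8 kN.
Bearing (6 mm plate, F_u = 450 MPa): end bolts L_c = 53 − 27/2 = 39.5, R_n = min(1.2×39.5×6×450, 2.4×24×6×450) = 127.98 kN/bolt; interior L_c = 87 − 27 = 60, R_n = 155.52 kN/bolt. φR_n = 0.75 × (2×127.98 + 2×155.52) = 425.3 kN.
Governing: min(785.8, 425.3) = 425.3 kN → bearing.

425.3 kN (bearing governs)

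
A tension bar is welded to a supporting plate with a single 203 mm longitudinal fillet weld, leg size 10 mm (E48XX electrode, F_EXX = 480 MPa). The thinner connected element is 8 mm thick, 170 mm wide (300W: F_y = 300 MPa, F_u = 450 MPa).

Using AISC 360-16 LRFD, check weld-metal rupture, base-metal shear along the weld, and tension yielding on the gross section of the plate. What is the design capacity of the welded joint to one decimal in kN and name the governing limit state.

292.3 kN (base-metal shear governs)

Weld metal: throat = 0.707×10 = 7.07 mm, L = 203 mm. φR_n = 0.75 × 0.6 × 480 × 7.07 × 203 = 310.0 kN.
Base metal shear (8 mm plate): yield φR_n = 1.0×0.6×300×8×203 = 292.3 kN; rupture φR_n = 0.75×0.6×450×8×203 = 328.9 kN; take 292.3 kN (yield).
Tension yield (gross): A_g = 170×8 = 1360 mm². φR_n = 0.90 × 300 × 1360 = 367.2 kN.
Governing: min(310.0, 292.3, 367.2) = 292.3 kN → base-metal shear.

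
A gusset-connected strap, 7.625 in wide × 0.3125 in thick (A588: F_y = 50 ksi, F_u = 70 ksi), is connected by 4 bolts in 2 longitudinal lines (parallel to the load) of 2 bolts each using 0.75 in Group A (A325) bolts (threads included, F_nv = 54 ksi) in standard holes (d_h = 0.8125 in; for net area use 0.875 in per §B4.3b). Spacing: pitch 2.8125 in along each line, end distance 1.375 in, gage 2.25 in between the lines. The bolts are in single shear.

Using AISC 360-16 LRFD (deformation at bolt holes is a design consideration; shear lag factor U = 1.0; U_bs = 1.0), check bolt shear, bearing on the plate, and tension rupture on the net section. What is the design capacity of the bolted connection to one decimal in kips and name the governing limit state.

71.6 kips (bolt shear governs)

Bolt shear: A_b = π(0.75)²/4 = 0.44179 in². φR_n = 0.75 × 54 × 0.44179 × 4 × 1 = 71.6 kips.
Bearing (0.3125 in plate, F_u = 70 ksi): end bolts L_c = 1.375 − 0.8125/2 = 0.96875, R_n = min(1.2×0.96875×0.3125×70, 2.4×0.75×0.3125×70) = 25.43 kips/bolt; interior L_c = 2.8125 − 0.8125 = 2, R_n = 39.375 kips/bolt. φR_n = 0.75 × (2×25.43 + 2×39.375) = 97.2 kips.
Tension rupture (net): A_n = (7.625 − 2×0.875)×0.3125 = 1.8359 in² (U = 1.0, A_e = A_n). φR_n = 0.75 × 70 × 1.8359 = 96.4 kips.
Governing: min(71.6, 97.2, 96.4) = 71.6 kips → bolt shear.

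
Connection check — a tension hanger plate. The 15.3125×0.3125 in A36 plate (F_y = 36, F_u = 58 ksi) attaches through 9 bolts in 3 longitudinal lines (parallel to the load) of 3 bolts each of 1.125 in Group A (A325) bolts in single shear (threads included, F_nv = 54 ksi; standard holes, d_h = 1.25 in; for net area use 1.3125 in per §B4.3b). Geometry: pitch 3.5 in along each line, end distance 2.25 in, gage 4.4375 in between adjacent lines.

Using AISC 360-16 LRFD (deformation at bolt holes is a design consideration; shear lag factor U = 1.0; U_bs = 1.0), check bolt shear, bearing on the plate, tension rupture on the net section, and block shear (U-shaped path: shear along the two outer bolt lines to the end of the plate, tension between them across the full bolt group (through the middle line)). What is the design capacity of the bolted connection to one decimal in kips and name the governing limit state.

154.6 kips (net-section rupture governs)

Bolt shear: A_b = π(1.125)²/4 = 0.99402 in². φR_n = 0.75 × 54 × 0.99402 × 9 × 1 = 362.3 kips.
Bearing (0.3125 in plate, F_u = 58 ksi): end bolts L_c = 2.25 − 1.25/2 = 1.625, R_n = min(1.2×1.625×0.3125×58, 2.4×1.125×0.3125×58) = 35.344 kips/bolt; interior L_c = 3.5 − 1.25 = 2.25, R_n = 48.938 kips/bolt. φR_n = 0.75 × (3×35.344 + 6×48.938) = 299.7 kips.
Tension rupture (net): A_n = (15.3125 − 3×1.3125)×0.3125 = 3.5547 in² (U = 1.0, A_e = A_n). φR_n = 0.75 × 58 × 3.5547 = 154.6 kips.
Block shear: shear path 2×[2.25+2×3.5] = 2×9.25 in, A_gv = 5.7813, A_nv = 2×(9.25 − 2.5×1.3125)×0.3125 = 3.7305 in²; tension across gage: (8.875 − 2×1.3125)×0.3125 = 1.9531 in². R_n = min(0.6×58×3.7305, 0.6×36×5.7813) + 1.0×58×1.9531 = min(129.82, 124.88) + 113.28 = 238.16 kips. φR_n = 0.75 × 238.16 = 178.6 kips.
Governing: min(362.3, 299.7, 154.6, 178.6) = 154.6 kips → net-section rupture.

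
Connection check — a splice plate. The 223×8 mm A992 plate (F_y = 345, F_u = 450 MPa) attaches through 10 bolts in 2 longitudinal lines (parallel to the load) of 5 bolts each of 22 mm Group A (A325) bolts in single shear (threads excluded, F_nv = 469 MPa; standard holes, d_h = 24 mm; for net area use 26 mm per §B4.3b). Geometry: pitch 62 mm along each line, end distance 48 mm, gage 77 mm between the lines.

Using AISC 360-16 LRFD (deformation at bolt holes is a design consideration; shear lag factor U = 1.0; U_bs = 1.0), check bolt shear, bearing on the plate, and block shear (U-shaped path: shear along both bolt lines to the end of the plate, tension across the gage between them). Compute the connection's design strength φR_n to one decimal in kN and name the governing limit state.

Bolt shear: A_b = π(22)²/4 = 380.13 mm². φR_n = 0.75 × 469 × 380.13 × 10 × 1 = 1337.1 kN.
Bearing (8 mm plate, F_u = 450 MPa): end bolts L_c = 48 − 24/2 = 36, R_n = min(1.2×36×8×450, 2.4×22×8×450) = 155.52 kN/bolt; interior L_c = 62 − 24 = 38, R_n = 164.16 kN/bolt. φR_n = 0.75 × (2×155.52 + 8×164.16) = 1218.2 kN.
Block shear: shear path 2×[48+4×62] = 2×296 mm, A_gv = 4736, A_nv = 2×(296 − 4.5×26)×8 = 2864 mm²; tension across gage: (77 − 1×26)×8 = 408 mm². R_n = min(0.6×450×2864, 0.6×345×4736) + 1.0×450×408 = min(773.28, 980.35) + 183.6 = 956.88 kN. φR_n = 0.75 × 956.88 = 717.7 kN.
Governing: min(1337.1, 1218.2, 717.7) = 717.7 kN → block shear.

717.7 kN (block shear governs)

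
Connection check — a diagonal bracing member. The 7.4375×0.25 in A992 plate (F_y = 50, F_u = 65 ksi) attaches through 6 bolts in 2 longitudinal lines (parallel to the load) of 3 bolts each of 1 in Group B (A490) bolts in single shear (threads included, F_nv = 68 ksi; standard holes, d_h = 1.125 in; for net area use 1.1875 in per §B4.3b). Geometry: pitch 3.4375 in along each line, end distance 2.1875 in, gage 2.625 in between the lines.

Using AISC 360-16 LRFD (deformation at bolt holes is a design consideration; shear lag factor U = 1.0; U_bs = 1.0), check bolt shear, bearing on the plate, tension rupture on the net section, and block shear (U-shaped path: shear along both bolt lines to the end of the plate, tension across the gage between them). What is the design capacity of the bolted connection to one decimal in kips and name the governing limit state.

61.7 kips (net-section rupture governs)

Bolt shear: A_b = π(1)²/4 = 0.7854 in². φR_n = 0.75 × 68 × 0.7854 × 6 × 1 = 240.3 kips.
Bearing (0.25 in plate, F_u = 65 ksi): end bolts L_c = 2.1875 − 1.125/2 = 1.625, R_n = min(1.2×1.625×0.25×65, 2.4×1×0.25×65) = 31.688 kips/bolt; interior L_c = 3.4375 − 1.125 = 2.3125, R_n = 39 kips/bolt. φR_n = 0.75 × (2×31.688 + 4×39) = 164.5 kips.
Tension rupture (net): A_n = (7.4375 − 2×1.1875)×0.25 = 1.2656 in² (U = 1.0, A_e = A_n). φR_n = 0.75 × 65 × 1.2656 = 61.7 kips.
Block shear: shear path 2×[2.1875+2×3.4375] = 2×9.0625 in, A_gv = 4.5313, A_nv = 2×(9.0625 − 2.5×1.1875)×0.25 = 3.0469 in²; tension across gage: (2.625 − 1×1.1875)×0.25 = 0.35938 in². R_n = min(0.6×65×3.0469, 0.6×50×4.5313) + 1.0×65×0.35938 = min(118.83, 135.94) + 23.36 = 142.19 kips. φR_n = 0.75 × 142.19 = 106.6 kips.
Governing: min(240.3, 164.5, 61.7, 106.6) = 61.7 kips → net-section rupture.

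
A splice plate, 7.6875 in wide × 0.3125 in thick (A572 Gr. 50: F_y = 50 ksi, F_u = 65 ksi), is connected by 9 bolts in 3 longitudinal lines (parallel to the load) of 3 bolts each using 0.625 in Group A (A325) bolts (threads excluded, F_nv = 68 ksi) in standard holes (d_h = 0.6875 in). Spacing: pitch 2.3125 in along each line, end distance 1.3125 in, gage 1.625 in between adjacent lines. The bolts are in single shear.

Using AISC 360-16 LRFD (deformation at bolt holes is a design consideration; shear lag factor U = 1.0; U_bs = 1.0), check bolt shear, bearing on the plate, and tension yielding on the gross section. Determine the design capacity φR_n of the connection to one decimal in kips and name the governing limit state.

Bolt shear: A_b = π(0.625)²/4 = 0.3068 in². φR_n = 0.75 × 68 × 0.3068 × 9 × 1 = 140.8 kips.
Bearing (0.3125 in plate, F_u = 65 ksi): end bolts L_c = 1.3125 − 0.6875/2 = 0.96875, R_n = min(1.2×0.96875×0.3125×65, 2.4×0.625×0.3125×65) = 23.613 kips/bolt; interior L_c = 2.3125 − 0.6875 = 1.625, R_n = 30.469 kips/bolt. φR_n = 0.75 × (3×23.613 + 6×30.469) = 190.2 kips.
Tension yield (gross): A_g = 7.6875×0.3125 = 2.4023 in². φR_n = 0.90 × 50 × 2.4023 = 108.1 kips.
Governing: min(140.8, 190.2, 108.1) = 108.1 kips → gross-section yield.

108.1 kips (gross-section yield governs)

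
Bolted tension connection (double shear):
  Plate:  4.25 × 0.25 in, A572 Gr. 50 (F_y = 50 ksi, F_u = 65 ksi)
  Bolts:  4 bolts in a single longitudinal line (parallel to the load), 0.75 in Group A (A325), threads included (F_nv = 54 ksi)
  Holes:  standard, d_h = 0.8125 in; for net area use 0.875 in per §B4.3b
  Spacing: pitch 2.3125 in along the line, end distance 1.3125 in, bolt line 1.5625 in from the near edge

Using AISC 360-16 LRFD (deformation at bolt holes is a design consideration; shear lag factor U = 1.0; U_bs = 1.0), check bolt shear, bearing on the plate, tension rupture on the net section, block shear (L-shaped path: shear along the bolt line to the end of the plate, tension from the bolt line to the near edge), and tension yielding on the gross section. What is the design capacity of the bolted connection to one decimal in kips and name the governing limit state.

41.1 kips (net-section rupture governs)

Bolt shear: A_b = π(0.75)²/4 = 0.44179 in². φR_n = 0.75 × 54 × 0.44179 × 4 × 2 = 143.1 kips.
Bearing (0.25 in plate, F_u = 65 ksi): end bolts L_c = 1.3125 − 0.8125/2 = 0.90625, R_n = min(1.2×0.90625×0.25×65, 2.4×0.75×0.25×65) = 17.672 kips/bolt; interior L_c = 2.3125 − 0.8125 = 1.5, R_n = 29.25 kips/bolt. φR_n = 0.75 × (1×17.672 + 3×29.25) = 79.1 kips.
Tension rupture (net): A_n = (4.25 − 1×0.875)×0.25 = 0.84375 in² (U = 1.0, A_e = A_n). φR_n = 0.75 × 65 × 0.84375 = 41.1 kips.
Block shear: shear path 1×[1.3125+3×2.3125] = 1×8.25 in, A_gv = 2.0625, A_nv = 1×(8.25 − 3.5×0.875)×0.25 = 1.2969 in²; tension to near edge: (1.5625 − 0.5×0.875)×0.25 = 0.28125 in². R_n = min(0.6×65×1.2969, 0.6×50×2.0625) + 1.0×65×0.28125 = min(50.579, 61.875) + 18.281 = 68.86 kips. φR_n = 0.75 × 68.86 = 51.6 kips.
Tension yield (gross): A_g = 4.25×0.25 = 1.0625 in². φR_n = 0.90 × 50 × 1.0625 = 47.8 kips.
Governing: min(143.1, 79.1, 41.1, 51.6, 47.8) = 41.1 kips → net-section rupture.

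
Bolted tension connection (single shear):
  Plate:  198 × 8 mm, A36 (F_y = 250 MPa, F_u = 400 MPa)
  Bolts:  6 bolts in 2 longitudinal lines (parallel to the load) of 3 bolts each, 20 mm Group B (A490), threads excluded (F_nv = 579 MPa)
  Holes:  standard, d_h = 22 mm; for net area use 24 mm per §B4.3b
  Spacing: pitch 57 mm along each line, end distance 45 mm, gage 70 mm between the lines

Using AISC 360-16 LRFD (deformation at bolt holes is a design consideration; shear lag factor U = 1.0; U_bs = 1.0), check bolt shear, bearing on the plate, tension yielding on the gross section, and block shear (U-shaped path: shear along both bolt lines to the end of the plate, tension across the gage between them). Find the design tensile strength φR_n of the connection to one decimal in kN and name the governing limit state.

356.4 kN (gross-section yield governs)

Bolt shear: A_b = π(20)²/4 = 314.16 mm². φR_n = 0.75 × 579 × 314.16 × 6 × 1 = 818.5 kN.
Bearing (8 mm plate, F_u = 400 MPa): end bolts L_c = 45 − 22/2 = 34, R_n = min(1.2×34×8×400, 2.4×20×8×400) = 130.56 kN/bolt; interior L_c = 57 − 22 = 35, R_n = 134.4 kN/bolt. φR_n = 0.75 × (2×130.56 + 4×134.4) = 599.0 kN.
Tension yield (gross): A_g = 198×8 = 1584 mm². φR_n = 0.90 × 250 × 1584 = 356.4 kN.
Block shear: shear path 2×[45+2×57] = 2×159 mm, A_gv = 2544, A_nv = 2×(159 − 2.5×24)×8 = 1584 mm²; tension across gage: (70 − 1×24)×8 = 368 mm². R_n = min(0.6×400×1584, 0.6×250×2544) + 1.0×400×368 = min(380.16, 381.6) + 147.2 = 527.36 kN. φR_n = 0.75 × 527.36 = 395.5 kN.
Governing: min(818.5, 599.0, 356.4, 395.5) = 356.4 kN → gross-section yield.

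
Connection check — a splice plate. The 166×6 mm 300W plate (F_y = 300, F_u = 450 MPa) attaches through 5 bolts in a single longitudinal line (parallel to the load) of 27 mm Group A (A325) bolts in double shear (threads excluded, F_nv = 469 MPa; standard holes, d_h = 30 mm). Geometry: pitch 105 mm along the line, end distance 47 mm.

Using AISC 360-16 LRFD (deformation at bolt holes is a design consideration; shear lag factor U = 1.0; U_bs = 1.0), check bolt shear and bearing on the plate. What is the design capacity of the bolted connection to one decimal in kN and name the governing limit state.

Bolt shear: A_b = π(27)²/4 = 572.56 mm². φR_n = 0.75 × 469 × 572.56 × 5 × 2 = 2014.0 kN.
Bearing (6 mm plate, F_u = 450 MPa): end bolts L_c = 47 − 30/2 = 32, R_n = min(1.2×32×6×450, 2.4×27×6×450) = 103.68 kN/bolt; interior L_c = 105 − 30 = 75, R_n = 174.96 kN/bolt. φR_n = 0.75 × (1×103.68 + 4×174.96) = 602.6 kN.
Governing: min(2014.0, 602.6) = 602.6 kN → bearing.

602.6 kN (bearing governs)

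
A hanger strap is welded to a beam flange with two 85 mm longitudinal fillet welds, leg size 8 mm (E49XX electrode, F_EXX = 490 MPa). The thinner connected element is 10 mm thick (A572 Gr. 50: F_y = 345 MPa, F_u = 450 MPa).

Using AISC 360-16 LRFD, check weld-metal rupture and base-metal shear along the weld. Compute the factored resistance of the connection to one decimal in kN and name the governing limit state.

Weld metal: throat = 0.707×8 = 5.656 mm, L = 2×85 = 170 mm. φR_n = 0.75 × 0.6 × 490 × 5.656 × 170 = 212.0 kN.
Base metal shear (10 mm plate): yield φR_n = 1.0×0.6×345×10×170 = 351.9 kN; rupture φR_n = 0.75×0.6×450×10×170 = 344.3 kN; take 344.3 kN (rupture).
Governing: min(212.0, 344.3) = 212.0 kN → weld metal.

212.0 kN (weld metal governs)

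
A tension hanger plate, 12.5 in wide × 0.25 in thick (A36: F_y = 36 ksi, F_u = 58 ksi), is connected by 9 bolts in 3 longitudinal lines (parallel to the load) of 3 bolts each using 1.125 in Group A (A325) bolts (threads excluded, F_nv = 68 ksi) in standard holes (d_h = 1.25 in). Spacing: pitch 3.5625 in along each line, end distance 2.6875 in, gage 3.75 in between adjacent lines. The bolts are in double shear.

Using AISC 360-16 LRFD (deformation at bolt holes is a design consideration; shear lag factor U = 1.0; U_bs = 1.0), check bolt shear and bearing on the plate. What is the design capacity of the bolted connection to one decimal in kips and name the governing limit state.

Bolt shear: A_b = π(1.125)²/4 = 0.99402 in². φR_n = 0.75 × 68 × 0.99402 × 9 × 2 = 912.5 kips.
Bearing (0.25 in plate, F_u = 58 ksi): end bolts L_c = 2.6875 − 1.25/2 = 2.0625, R_n = min(1.2×2.0625×0.25×58, 2.4×1.125×0.25×58) = 35.888 kips/bolt; interior L_c = 3.5625 − 1.25 = 2.3125, R_n = 39.15 kips/bolt. φR_n = 0.75 × (3×35.888 + 6×39.15) = 256.9 kips.
Governing: min(912.5, 256.9) = 256.9 kips → bearing.

256.9 kips (bearing governs)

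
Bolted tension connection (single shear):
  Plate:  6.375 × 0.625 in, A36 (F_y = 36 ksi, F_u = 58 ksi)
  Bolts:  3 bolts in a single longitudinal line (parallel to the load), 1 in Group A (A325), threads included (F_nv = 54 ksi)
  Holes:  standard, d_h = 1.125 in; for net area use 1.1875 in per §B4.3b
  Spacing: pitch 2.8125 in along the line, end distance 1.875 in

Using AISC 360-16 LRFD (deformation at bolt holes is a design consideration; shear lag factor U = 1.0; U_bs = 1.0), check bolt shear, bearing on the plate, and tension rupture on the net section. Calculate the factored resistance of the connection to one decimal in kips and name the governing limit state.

95.4 kips (bolt shear governs)

Bolt shear: A_b = π(1)²/4 = 0.7854 in². φR_n = 0.75 × 54 × 0.7854 × 3 × 1 = 95.4 kips.
Bearing (0.625 in plate, F_u = 58 ksi): end bolts L_c = 1.875 − 1.125/2 = 1.3125, R_n = min(1.2×1.3125×0.625×58, 2.4×1×0.625×58) = 57.094 kips/bolt; interior L_c = 2.8125 − 1.125 = 1.6875, R_n = 73.406 kips/bolt. φR_n = 0.75 × (1×57.094 + 2×73.406) = 152.9 kips.
Tension rupture (net): A_n = (6.375 − 1×1.1875)×0.625 = 3.2422 in² (U = 1.0, A_e = A_n). φR_n = 0.75 × 58 × 3.2422 = 141.0 kips.
Governing: min(95.4, 152.9, 141.0) = 95.4 kips → bolt shear.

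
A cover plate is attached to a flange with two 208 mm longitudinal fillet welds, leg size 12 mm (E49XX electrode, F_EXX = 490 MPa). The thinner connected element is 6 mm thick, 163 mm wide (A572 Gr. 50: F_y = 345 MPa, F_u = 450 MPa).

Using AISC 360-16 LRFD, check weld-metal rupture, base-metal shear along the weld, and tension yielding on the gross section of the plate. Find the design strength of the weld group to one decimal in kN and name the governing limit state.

Weld metal: throat = 0.707×12 = 8.484 mm, L = 2×208 = 416 mm. φR_n = 0.75 × 0.6 × 490 × 8.484 × 416 = 778.2 kN.
Base metal shear (6 mm plate): yield φR_n = 1.0×0.6×345×6×416 = 516.7 kN; rupture φR_n = 0.75×0.6×450×6×416 = 505.4 kN; take 505.4 kN (rupture).
Tension yield (gross): A_g = 163×6 = 978 mm². φR_n = 0.90 × 345 × 978 = 303.7 kN.
Governing: min(778.2, 505.4, 303.7) = 303.7 kN → gross-section yield.

303.7 kN (gross-section yield governs)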